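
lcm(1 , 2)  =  2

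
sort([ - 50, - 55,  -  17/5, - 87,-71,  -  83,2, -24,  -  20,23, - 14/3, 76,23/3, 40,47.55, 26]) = [  -  87,  -  83, - 71,-55, - 50, - 24, - 20, - 14/3, - 17/5, 2,23/3,23, 26,40,47.55,76]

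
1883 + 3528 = 5411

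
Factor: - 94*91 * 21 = - 179634 = - 2^1*3^1 * 7^2*13^1*47^1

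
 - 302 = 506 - 808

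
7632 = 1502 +6130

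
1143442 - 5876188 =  - 4732746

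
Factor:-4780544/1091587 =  - 2^9*7^(- 1)*17^ (- 1) * 9173^( - 1 )* 9337^1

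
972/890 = 486/445 = 1.09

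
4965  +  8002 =12967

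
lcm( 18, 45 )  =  90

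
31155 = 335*93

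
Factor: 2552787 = 3^2*89^1 * 3187^1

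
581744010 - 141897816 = 439846194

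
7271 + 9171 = 16442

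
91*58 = 5278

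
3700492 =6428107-2727615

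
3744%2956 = 788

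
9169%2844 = 637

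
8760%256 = 56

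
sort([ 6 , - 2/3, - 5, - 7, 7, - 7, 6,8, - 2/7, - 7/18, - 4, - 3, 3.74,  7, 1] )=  [ - 7, - 7, -5 , - 4 , - 3, - 2/3, - 7/18,-2/7, 1, 3.74,  6, 6,  7,7, 8 ] 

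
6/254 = 3/127 = 0.02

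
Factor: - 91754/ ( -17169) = 2^1*3^(-1 )*13^1*59^( - 1)*97^(-1 )* 3529^1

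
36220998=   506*71583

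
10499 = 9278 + 1221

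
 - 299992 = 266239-566231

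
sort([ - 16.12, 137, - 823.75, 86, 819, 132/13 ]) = [ - 823.75, - 16.12, 132/13, 86,137, 819] 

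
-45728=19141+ - 64869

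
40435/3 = 13478 + 1/3  =  13478.33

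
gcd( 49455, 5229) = 63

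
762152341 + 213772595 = 975924936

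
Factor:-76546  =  -2^1 * 38273^1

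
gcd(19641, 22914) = 3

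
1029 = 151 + 878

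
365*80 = 29200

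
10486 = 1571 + 8915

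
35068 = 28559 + 6509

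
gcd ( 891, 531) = 9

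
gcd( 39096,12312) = 216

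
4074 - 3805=269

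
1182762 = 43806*27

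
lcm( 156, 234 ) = 468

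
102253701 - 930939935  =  -828686234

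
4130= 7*590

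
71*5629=399659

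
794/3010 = 397/1505 = 0.26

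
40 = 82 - 42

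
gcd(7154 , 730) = 146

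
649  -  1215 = - 566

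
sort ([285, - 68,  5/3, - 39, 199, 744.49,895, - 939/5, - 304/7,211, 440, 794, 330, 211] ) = [ - 939/5, - 68,-304/7, - 39 , 5/3, 199,211, 211, 285,330, 440,744.49, 794, 895 ] 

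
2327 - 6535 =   -  4208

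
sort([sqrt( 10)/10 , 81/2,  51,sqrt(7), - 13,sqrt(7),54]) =[  -  13 , sqrt(10)/10,sqrt ( 7),sqrt(7),81/2 , 51, 54 ] 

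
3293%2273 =1020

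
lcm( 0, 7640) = 0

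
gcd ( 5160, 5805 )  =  645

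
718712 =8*89839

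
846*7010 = 5930460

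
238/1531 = 238/1531 = 0.16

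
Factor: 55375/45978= 2^( - 1)*3^(-1)*5^3*79^( -1 ) * 97^(  -  1 )*443^1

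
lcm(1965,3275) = 9825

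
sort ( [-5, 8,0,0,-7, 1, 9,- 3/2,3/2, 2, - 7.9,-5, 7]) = [ - 7.9, - 7, - 5 , - 5,-3/2,  0,  0,1 , 3/2,2,7,8, 9 ] 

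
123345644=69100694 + 54244950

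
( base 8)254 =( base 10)172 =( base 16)ac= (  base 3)20101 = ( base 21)84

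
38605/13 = 38605/13  =  2969.62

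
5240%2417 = 406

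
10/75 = 2/15= 0.13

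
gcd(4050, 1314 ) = 18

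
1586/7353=1586/7353 = 0.22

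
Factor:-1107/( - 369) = 3^1 = 3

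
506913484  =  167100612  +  339812872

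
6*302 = 1812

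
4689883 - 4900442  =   - 210559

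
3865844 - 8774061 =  - 4908217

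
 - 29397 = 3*( - 9799)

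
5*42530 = 212650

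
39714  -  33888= 5826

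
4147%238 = 101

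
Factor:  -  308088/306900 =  -778/775=- 2^1*5^( - 2)* 31^( - 1 ) *389^1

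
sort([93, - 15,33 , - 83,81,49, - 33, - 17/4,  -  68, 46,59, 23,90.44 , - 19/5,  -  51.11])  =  [ - 83,-68 , - 51.11, - 33, - 15, - 17/4, - 19/5 , 23, 33 , 46,49,59, 81,90.44,93 ] 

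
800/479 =800/479 = 1.67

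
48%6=0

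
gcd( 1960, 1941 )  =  1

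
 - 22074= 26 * ( - 849)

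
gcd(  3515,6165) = 5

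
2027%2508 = 2027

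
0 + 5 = 5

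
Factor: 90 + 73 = 163 = 163^1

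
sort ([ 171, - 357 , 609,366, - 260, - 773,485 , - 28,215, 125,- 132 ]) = [ - 773, -357,-260,-132,  -  28, 125,171,215,366,485,609 ] 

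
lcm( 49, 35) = 245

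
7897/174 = 7897/174= 45.39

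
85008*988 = 83987904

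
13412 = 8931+4481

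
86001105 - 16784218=69216887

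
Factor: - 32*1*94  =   - 2^6*47^1 =- 3008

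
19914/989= 20 +134/989=20.14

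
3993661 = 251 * 15911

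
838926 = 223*3762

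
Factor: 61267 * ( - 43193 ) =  - 47^1*197^1*311^1*919^1 =- 2646305531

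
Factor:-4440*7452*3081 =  - 101940677280 = - 2^5*3^6*5^1*13^1*23^1*37^1*79^1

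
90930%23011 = 21897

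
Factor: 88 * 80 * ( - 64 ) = -2^13*5^1*11^1 =-450560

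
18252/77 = 237+3/77 = 237.04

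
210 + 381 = 591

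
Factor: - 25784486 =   -  2^1*7^2*13^1*37^1*547^1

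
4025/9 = 447 + 2/9 = 447.22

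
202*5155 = 1041310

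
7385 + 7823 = 15208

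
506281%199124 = 108033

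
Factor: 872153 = 223^1*3911^1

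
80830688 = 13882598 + 66948090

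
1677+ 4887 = 6564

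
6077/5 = 6077/5 = 1215.40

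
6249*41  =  256209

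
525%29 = 3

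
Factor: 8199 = 3^2*911^1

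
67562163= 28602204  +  38959959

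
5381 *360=1937160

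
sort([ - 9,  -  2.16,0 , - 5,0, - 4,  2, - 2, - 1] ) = [-9, - 5, - 4, - 2.16,-2, - 1,0, 0,2 ] 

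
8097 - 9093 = -996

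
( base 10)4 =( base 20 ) 4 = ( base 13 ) 4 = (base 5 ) 4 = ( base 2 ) 100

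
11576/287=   11576/287 = 40.33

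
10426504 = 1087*9592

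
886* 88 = 77968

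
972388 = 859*1132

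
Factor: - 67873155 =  - 3^1*5^1  *7^1*646411^1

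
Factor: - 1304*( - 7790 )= 10158160= 2^4*5^1*19^1*41^1 * 163^1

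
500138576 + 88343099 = 588481675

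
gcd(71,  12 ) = 1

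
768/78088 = 96/9761 = 0.01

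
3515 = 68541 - 65026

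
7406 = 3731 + 3675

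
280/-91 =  - 4 + 12/13 = - 3.08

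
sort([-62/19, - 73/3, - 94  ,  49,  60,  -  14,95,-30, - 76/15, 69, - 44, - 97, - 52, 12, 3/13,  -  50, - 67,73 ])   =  [ - 97, - 94, - 67,-52, - 50, - 44,-30, - 73/3, - 14 , - 76/15,- 62/19,  3/13,12,  49,60,69,73, 95 ] 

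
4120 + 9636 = 13756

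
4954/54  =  2477/27 = 91.74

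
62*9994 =619628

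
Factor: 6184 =2^3 * 773^1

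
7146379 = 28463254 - 21316875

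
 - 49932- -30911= -19021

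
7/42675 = 7/42675 = 0.00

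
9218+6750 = 15968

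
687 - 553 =134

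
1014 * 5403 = 5478642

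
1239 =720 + 519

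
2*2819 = 5638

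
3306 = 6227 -2921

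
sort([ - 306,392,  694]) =[-306,392,694]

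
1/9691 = 1/9691 = 0.00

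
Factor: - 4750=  - 2^1  *  5^3*19^1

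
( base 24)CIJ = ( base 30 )85d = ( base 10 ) 7363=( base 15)22ad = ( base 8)16303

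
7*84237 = 589659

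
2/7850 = 1/3925 =0.00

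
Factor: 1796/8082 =2^1 * 3^( - 2) =2/9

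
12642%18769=12642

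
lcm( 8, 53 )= 424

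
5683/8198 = 5683/8198= 0.69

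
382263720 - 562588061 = -180324341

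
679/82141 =679/82141 = 0.01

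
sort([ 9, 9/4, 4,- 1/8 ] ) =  [ - 1/8, 9/4, 4,9]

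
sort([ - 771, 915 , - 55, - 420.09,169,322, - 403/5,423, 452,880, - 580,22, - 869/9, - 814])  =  [ - 814,  -  771,-580, - 420.09, - 869/9, - 403/5, - 55,22,169,322,423, 452,880,  915] 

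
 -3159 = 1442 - 4601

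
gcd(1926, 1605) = 321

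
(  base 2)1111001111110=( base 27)aj3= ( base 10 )7806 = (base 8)17176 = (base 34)6PK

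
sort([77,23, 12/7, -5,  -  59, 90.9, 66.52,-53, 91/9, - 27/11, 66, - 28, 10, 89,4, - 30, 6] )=[-59, - 53, - 30 ,-28,-5,-27/11, 12/7, 4, 6 , 10, 91/9,23, 66, 66.52, 77, 89, 90.9]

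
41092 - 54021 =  - 12929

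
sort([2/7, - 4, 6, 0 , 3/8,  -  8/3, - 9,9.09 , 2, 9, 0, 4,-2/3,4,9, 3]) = [ - 9 ,-4, - 8/3,-2/3, 0,0,2/7, 3/8,2,3,4, 4,6,9,9 , 9.09]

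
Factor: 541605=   3^1*5^1*36107^1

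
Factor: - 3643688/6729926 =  - 2^2*7^( -1 )*17^(- 1)*28277^ ( - 1 )*455461^1 =- 1821844/3364963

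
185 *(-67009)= - 12396665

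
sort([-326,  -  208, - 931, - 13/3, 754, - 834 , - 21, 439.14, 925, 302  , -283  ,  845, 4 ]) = [ - 931, - 834, - 326,-283, - 208, - 21, - 13/3,4,302, 439.14, 754,845,  925] 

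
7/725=7/725=0.01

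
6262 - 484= 5778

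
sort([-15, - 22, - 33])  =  [ - 33,-22, - 15]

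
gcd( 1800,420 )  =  60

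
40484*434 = 17570056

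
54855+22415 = 77270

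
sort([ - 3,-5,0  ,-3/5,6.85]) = [ - 5, - 3, - 3/5, 0, 6.85]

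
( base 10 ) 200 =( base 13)125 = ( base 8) 310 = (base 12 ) 148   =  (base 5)1300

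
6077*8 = 48616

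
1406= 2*703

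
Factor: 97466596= 2^2 * 521^1 * 46769^1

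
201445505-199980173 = 1465332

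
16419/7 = 2345 + 4/7 = 2345.57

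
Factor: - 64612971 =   -  3^5*17^1*15641^1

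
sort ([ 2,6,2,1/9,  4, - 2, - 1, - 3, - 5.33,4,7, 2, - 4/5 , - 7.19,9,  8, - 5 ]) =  [ - 7.19, - 5.33,-5,  -  3, - 2, - 1, - 4/5,1/9 , 2, 2,2,4,4,6 , 7,8 , 9 ] 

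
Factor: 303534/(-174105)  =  -462/265 = -2^1*3^1*5^(-1)*7^1*11^1*53^( - 1 )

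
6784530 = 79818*85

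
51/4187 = 51/4187 = 0.01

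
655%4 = 3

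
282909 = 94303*3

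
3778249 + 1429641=5207890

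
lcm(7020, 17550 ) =35100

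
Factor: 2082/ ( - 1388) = -3/2=-2^(  -  1)*3^1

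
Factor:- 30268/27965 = - 2^2*5^( - 1 )*17^( - 1) *23^1 = - 92/85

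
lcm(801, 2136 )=6408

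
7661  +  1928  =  9589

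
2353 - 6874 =-4521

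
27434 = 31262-3828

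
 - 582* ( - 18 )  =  10476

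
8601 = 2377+6224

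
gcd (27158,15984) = 74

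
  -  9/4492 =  - 9/4492  =  - 0.00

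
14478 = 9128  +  5350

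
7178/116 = 61 + 51/58 = 61.88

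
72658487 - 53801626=18856861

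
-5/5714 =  - 5/5714  =  - 0.00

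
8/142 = 4/71  =  0.06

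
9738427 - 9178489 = 559938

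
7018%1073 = 580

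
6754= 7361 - 607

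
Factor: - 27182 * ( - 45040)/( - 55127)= -2^5  *  5^1*563^1* 13591^1*55127^(  -  1) = -1224277280/55127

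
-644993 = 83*( - 7771)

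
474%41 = 23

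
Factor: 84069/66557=3^2*19^( - 1) * 31^(-1 )*113^( - 1) * 9341^1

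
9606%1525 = 456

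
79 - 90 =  - 11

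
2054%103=97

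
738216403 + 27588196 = 765804599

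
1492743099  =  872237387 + 620505712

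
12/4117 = 12/4117 = 0.00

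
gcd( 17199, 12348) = 441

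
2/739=2/739 =0.00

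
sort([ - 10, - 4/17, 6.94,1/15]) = [ - 10, - 4/17 , 1/15,6.94]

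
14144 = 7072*2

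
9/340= 9/340 = 0.03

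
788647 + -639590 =149057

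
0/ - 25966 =0/1 = -0.00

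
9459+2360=11819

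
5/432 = 5/432 = 0.01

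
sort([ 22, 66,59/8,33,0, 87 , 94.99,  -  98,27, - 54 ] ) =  [ - 98, - 54, 0, 59/8,22, 27,33, 66,87, 94.99] 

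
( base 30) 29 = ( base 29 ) 2b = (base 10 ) 69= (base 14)4d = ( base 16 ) 45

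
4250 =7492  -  3242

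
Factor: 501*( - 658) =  -2^1*3^1*7^1*47^1 *167^1 = - 329658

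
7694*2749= 21150806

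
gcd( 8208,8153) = 1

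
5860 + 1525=7385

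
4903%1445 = 568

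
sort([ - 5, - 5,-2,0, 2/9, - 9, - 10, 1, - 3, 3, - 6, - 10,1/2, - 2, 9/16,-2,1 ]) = [ - 10, -10 ,-9, - 6, - 5, - 5, - 3, - 2,-2 , - 2,0 , 2/9, 1/2, 9/16, 1,1,3 ]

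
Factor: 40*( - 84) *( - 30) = 2^6*3^2*5^2 * 7^1 = 100800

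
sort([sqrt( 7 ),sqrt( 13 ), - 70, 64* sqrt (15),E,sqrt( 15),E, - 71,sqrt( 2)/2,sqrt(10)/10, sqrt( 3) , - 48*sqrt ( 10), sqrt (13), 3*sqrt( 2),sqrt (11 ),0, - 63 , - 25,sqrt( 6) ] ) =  [-48*sqrt(10), - 71, - 70, - 63,-25,0,  sqrt( 10)/10, sqrt( 2 ) /2 , sqrt( 3 ) , sqrt( 6),  sqrt( 7 ), E,E,sqrt( 11),sqrt(13), sqrt( 13),sqrt (15 ),3*sqrt(2),64*sqrt( 15) ]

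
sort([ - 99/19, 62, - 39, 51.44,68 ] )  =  [ -39,-99/19,51.44,62, 68]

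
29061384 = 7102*4092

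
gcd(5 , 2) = 1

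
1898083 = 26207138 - 24309055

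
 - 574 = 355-929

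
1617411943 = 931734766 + 685677177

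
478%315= 163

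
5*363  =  1815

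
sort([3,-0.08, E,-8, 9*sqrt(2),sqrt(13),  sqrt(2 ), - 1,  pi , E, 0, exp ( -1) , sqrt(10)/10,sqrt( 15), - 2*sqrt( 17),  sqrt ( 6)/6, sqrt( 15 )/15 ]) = [ -2 *sqrt(17),-8,- 1, - 0.08, 0, sqrt ( 15)/15, sqrt( 10) /10, exp(- 1 ) , sqrt ( 6 )/6,  sqrt ( 2), E, E, 3,pi , sqrt( 13 ),sqrt(15 ), 9*sqrt( 2)] 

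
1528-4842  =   - 3314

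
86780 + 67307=154087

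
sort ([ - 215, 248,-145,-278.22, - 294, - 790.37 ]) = [ - 790.37,- 294 , - 278.22, - 215,  -  145, 248 ]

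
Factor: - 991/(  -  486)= 2^(  -  1 )*3^( - 5 ) * 991^1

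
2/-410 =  -1 + 204/205 = - 0.00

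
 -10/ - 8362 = 5/4181 = 0.00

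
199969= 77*2597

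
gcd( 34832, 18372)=4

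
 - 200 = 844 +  - 1044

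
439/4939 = 439/4939 = 0.09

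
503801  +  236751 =740552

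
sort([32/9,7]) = [ 32/9, 7] 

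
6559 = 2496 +4063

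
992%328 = 8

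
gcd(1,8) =1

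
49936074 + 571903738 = 621839812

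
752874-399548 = 353326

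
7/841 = 7/841  =  0.01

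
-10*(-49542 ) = 495420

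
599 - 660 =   -  61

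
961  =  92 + 869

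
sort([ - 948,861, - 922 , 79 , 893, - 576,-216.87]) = [-948,  -  922,  -  576,-216.87, 79, 861,893 ] 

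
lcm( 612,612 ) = 612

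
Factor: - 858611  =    -  13^1*66047^1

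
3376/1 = 3376 = 3376.00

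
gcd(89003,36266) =1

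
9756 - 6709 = 3047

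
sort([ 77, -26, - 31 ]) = [ - 31,-26, 77 ]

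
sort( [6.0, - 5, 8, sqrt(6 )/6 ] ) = [ -5,sqrt(6 ) /6, 6.0, 8] 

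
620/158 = 310/79 = 3.92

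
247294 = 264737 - 17443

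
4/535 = 4/535 = 0.01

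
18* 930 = 16740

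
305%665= 305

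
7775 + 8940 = 16715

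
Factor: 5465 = 5^1*1093^1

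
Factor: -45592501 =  - 45592501^1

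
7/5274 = 7/5274= 0.00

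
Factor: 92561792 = 2^7 *151^1*4789^1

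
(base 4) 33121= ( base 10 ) 985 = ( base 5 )12420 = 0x3D9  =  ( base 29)14S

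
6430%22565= 6430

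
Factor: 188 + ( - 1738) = -2^1*5^2*31^1=- 1550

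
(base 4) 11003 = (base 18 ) hh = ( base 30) AN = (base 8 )503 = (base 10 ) 323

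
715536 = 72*9938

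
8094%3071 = 1952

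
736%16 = 0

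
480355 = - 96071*( - 5)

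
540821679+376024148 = 916845827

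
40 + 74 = 114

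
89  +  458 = 547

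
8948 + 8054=17002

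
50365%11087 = 6017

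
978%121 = 10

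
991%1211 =991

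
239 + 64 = 303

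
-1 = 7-8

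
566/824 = 283/412 = 0.69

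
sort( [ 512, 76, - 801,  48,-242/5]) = [ - 801, - 242/5,48, 76,  512] 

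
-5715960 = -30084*190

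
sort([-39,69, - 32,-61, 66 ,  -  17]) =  [- 61, - 39,-32, - 17, 66,  69 ]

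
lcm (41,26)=1066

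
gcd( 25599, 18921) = 1113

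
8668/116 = 2167/29=74.72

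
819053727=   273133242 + 545920485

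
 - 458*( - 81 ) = 37098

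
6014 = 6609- 595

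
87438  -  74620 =12818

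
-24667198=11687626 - 36354824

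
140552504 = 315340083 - 174787579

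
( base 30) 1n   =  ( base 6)125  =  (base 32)1l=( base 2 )110101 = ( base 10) 53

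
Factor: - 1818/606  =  -3= - 3^1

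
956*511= 488516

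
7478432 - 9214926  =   - 1736494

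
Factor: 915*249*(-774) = - 176344290 = - 2^1*3^4*5^1*43^1 * 61^1* 83^1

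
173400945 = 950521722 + -777120777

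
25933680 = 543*47760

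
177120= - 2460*( -72) 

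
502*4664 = 2341328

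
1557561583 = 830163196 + 727398387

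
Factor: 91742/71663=2^1*7^1*6553^1*71663^( - 1) 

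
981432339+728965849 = 1710398188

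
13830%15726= 13830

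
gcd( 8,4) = 4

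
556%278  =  0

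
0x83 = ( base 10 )131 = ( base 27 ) 4N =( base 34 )3t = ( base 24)5B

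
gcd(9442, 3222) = 2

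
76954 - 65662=11292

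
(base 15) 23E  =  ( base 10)509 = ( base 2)111111101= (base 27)in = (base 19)17F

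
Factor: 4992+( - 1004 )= 3988 = 2^2*997^1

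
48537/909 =53+40/101 = 53.40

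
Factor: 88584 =2^3*3^1*3691^1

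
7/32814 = 7/32814 = 0.00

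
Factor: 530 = 2^1*5^1*53^1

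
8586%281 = 156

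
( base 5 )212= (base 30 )1r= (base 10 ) 57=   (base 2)111001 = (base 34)1n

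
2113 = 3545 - 1432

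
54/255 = 18/85 = 0.21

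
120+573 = 693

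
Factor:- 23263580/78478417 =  - 2^2*  5^1*19^( - 1 )* 23^1*103^1*491^1*1249^(-1 ) * 3307^( - 1 ) 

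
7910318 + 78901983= 86812301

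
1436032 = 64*22438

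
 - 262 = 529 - 791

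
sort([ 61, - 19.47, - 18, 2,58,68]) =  [ - 19.47, - 18,2,58,61, 68] 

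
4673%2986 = 1687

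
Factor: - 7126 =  - 2^1*7^1*509^1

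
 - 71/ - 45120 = 71/45120 = 0.00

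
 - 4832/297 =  - 17 + 217/297= - 16.27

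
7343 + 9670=17013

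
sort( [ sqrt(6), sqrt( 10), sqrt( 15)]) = [ sqrt ( 6),sqrt( 10 ), sqrt(15)]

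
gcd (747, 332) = 83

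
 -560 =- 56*10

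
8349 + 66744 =75093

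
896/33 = 27 + 5/33 =27.15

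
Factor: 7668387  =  3^2*127^1*6709^1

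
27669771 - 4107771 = 23562000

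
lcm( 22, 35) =770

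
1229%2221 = 1229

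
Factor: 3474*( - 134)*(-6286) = 2926233576 =2^3 * 3^2*7^1*67^1*193^1 * 449^1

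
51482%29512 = 21970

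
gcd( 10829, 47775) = 637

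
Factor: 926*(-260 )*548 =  - 2^5 * 5^1  *  13^1*137^1 * 463^1=- 131936480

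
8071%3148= 1775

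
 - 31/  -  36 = 31/36= 0.86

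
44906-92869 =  - 47963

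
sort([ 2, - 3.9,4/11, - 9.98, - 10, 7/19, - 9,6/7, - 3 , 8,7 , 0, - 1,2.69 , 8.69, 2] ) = [ - 10, -9.98, - 9, - 3.9, - 3, - 1, 0, 4/11,7/19, 6/7,2, 2,2.69,7,8 , 8.69 ]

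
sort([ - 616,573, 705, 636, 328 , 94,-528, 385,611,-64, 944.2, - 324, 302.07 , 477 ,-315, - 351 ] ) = [-616, - 528,- 351,-324,  -  315, - 64, 94, 302.07,328, 385, 477,  573, 611,636, 705, 944.2]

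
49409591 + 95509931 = 144919522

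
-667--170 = -497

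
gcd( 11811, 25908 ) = 381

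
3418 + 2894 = 6312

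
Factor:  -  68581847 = -113^1 *606919^1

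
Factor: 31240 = 2^3* 5^1*11^1*  71^1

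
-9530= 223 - 9753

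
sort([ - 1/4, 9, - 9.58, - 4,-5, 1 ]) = [ - 9.58, - 5 , - 4, - 1/4, 1,9 ]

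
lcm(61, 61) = 61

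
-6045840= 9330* ( - 648) 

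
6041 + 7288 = 13329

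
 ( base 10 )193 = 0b11000001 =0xC1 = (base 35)5I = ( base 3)21011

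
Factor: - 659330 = -2^1*5^1 * 7^1* 9419^1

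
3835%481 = 468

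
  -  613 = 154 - 767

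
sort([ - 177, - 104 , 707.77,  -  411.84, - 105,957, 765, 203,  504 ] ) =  [- 411.84,-177,-105, - 104, 203,504,707.77,765, 957] 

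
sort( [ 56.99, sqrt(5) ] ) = [ sqrt(5 ), 56.99] 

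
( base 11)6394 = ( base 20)112c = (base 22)HA4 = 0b10000100000100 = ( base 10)8452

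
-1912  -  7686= - 9598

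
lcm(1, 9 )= 9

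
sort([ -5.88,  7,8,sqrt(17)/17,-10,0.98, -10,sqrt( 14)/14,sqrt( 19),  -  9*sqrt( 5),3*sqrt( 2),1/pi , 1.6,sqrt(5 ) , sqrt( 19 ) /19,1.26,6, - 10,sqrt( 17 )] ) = [ - 9*sqrt( 5), - 10, - 10, - 10,-5.88,  sqrt( 19) /19, sqrt( 17)/17, sqrt(14)/14,1/pi, 0.98,  1.26,  1.6, sqrt( 5),sqrt( 17), 3*sqrt( 2 ),sqrt ( 19), 6, 7,8]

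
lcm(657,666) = 48618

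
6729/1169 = 5+ 884/1169 = 5.76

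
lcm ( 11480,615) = 34440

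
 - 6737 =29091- 35828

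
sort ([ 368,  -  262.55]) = [ - 262.55, 368] 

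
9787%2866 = 1189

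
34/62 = 17/31 = 0.55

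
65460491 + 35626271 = 101086762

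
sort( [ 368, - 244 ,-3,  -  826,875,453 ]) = [-826 , - 244, - 3, 368, 453,875]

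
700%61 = 29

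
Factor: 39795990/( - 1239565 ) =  - 2^1*3^1*13^1*67^1*1523^1  *  247913^( - 1)  =  - 7959198/247913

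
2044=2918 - 874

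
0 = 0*824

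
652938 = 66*9893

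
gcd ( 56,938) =14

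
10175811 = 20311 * 501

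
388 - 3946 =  - 3558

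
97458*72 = 7016976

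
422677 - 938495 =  - 515818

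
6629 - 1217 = 5412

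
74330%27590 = 19150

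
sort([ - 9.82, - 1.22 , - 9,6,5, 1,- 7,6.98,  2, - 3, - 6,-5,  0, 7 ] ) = [ - 9.82,- 9, - 7, - 6,  -  5, - 3, - 1.22,0,1,2, 5,6 , 6.98, 7 ]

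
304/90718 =152/45359 = 0.00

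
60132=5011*12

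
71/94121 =71/94121= 0.00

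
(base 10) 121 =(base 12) A1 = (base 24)51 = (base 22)5b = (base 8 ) 171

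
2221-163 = 2058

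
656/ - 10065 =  - 1 + 9409/10065 =- 0.07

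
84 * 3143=264012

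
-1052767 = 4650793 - 5703560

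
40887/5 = 40887/5 = 8177.40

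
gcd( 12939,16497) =3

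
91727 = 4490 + 87237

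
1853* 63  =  116739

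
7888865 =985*8009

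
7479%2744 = 1991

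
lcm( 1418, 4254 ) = 4254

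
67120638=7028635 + 60092003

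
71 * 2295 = 162945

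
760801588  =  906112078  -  145310490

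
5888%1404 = 272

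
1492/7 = 1492/7 = 213.14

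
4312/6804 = 154/243 = 0.63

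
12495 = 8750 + 3745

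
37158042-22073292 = 15084750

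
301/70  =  4 + 3/10 = 4.30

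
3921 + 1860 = 5781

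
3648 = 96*38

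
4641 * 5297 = 24583377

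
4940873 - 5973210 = - 1032337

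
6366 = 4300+2066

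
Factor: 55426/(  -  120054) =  - 3^( - 1) * 7^1* 11^(  -  1 )*17^( - 1 ) * 37^1= - 259/561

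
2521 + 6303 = 8824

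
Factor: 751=751^1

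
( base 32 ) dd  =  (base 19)13B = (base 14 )229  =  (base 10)429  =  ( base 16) 1ad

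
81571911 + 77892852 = 159464763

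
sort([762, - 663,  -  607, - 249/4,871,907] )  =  [ - 663, - 607, - 249/4, 762, 871,907] 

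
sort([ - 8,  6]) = [-8,6]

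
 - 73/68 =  - 73/68  =  -  1.07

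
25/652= 25/652  =  0.04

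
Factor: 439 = 439^1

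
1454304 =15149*96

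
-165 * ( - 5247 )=865755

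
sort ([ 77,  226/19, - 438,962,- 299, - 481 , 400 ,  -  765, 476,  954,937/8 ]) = [ - 765, - 481, - 438, - 299,  226/19, 77, 937/8, 400,476, 954,962]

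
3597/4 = 3597/4 = 899.25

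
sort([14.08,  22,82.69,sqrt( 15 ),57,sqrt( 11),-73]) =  [ - 73, sqrt ( 11), sqrt(15 ),14.08,22,57,82.69 ] 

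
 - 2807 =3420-6227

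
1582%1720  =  1582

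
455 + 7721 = 8176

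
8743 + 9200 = 17943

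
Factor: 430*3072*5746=2^12*3^1*5^1 * 13^2*17^1*43^1 = 7590236160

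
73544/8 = 9193 = 9193.00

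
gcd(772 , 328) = 4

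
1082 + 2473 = 3555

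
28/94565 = 28/94565 = 0.00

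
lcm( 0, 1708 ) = 0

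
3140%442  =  46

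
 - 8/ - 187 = 8/187 = 0.04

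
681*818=557058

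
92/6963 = 92/6963 = 0.01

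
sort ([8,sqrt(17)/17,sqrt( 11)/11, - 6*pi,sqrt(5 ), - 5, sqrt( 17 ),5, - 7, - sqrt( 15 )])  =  [ - 6*pi , - 7, - 5, - sqrt(15 ),sqrt (17) /17, sqrt(11 ) /11,sqrt(5),sqrt(17 ),5 , 8]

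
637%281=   75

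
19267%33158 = 19267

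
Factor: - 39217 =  -39217^1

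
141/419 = 141/419 = 0.34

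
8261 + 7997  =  16258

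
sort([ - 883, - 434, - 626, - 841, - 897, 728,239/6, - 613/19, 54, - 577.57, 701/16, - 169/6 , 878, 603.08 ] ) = [ - 897, - 883, - 841, - 626, - 577.57, - 434  ,-613/19,-169/6 , 239/6, 701/16, 54 , 603.08, 728,878]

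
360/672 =15/28=0.54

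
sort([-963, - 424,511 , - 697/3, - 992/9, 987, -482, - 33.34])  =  [ - 963,  -  482, - 424,-697/3, - 992/9,  -  33.34,511, 987]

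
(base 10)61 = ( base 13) 49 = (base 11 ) 56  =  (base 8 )75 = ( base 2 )111101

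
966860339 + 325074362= 1291934701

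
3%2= 1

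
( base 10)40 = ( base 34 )16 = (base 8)50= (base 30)1a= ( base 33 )17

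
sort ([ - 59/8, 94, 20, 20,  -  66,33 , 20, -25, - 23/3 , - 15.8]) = [ - 66, - 25, - 15.8, - 23/3, - 59/8,20, 20, 20,33,94 ]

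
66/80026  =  33/40013 = 0.00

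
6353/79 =80 + 33/79 = 80.42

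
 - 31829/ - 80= 31829/80= 397.86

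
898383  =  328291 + 570092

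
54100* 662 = 35814200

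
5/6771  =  5/6771 = 0.00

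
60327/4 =60327/4= 15081.75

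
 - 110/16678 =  - 55/8339 = -0.01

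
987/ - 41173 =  - 987/41173 = - 0.02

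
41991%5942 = 397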